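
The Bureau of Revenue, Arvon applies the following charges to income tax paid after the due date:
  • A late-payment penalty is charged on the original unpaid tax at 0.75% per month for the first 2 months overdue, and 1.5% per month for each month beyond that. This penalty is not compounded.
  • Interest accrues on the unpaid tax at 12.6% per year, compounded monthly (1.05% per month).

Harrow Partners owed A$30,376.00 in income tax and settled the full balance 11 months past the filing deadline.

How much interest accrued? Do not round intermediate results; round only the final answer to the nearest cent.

Interest: A$30,376.00 × ((1 + 0.0105)^11 − 1) = A$30,376.00 × 0.1217588… = A$3,698.5462…

A$3,698.55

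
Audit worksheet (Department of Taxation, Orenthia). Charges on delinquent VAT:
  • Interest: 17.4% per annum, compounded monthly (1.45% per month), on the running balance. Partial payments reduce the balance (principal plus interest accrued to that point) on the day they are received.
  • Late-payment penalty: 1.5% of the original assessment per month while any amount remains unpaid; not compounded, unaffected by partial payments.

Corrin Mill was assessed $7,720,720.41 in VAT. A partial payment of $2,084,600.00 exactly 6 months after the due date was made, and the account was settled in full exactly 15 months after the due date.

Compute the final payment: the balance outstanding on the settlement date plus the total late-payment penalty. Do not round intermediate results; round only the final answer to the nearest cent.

$8,945,810.19

Balance at month 6: $7,720,720.4100 × (1 + 0.0145)^6 = $8,417,248.2085…
After $2,084,600.00 payment: $8,417,248.2085… − $2,084,600.00 = $6,332,648.2085…
Balance at month 15: $6,332,648.2085… × (1 + 0.0145)^9 = $7,208,648.0953…
Penalty: 15 × 1.5% × $7,720,720.41 = $1,737,162.09…
Final settlement = outstanding balance + penalty = $7,208,648.0953… + $1,737,162.09… = $8,945,810.19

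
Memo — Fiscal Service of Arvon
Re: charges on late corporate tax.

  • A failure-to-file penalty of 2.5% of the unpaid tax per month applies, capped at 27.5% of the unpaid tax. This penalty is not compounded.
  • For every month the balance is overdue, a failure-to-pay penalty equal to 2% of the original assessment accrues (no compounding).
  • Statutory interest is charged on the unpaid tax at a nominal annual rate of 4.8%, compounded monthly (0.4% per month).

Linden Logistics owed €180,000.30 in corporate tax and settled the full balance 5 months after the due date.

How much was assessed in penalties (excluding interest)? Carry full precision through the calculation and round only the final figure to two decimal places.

€40,500.07

Failure-to-file: 5 × 2.5% × €180,000.30 = €22,500.04… (under the 27.5% cap)
Failure-to-pay penalty = 2% × €180,000.30 × 5 mo = €18,000.03
Total penalty = €22,500.04… + €18,000.03 = €40,500.07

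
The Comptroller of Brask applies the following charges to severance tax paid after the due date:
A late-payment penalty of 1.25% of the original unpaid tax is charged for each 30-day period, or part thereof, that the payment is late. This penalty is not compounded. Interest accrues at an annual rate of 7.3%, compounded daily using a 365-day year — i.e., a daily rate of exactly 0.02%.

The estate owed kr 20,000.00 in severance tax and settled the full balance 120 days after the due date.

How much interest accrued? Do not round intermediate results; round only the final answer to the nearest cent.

kr 485.76

Interest: kr 20,000.00 × ((1 + 0.0002)^120 − 1) = kr 20,000.00 × 0.02428786… = kr 485.7572…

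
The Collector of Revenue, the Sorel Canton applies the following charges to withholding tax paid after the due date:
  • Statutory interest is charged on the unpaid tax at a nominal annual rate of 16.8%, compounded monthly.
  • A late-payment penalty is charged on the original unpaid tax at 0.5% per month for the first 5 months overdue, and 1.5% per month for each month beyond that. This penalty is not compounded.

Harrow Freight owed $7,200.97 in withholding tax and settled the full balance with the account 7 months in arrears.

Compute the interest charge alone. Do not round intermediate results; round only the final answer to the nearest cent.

Interest (16.8%/yr ÷ 12 = 1.4%/month): $7,200.97 × ((1 + 0.014)^7 − 1) = $736.0356…

$736.04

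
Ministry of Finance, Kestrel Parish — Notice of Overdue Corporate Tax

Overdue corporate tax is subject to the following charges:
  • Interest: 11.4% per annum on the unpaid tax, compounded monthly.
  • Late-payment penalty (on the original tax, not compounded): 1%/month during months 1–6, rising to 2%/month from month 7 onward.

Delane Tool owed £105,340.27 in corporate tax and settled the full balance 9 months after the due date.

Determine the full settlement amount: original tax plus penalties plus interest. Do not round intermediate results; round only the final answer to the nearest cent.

Penalty, months 1–6: 6 × 1% × £105,340.27 = £6,320.42…
Penalty, months 7–9: 3 × 2% × £105,340.27 = £6,320.42…
Interest (11.4%/yr ÷ 12 = 0.95%/month): £105,340.27 × ((1 + 0.0095)^9 − 1) = £9,356.5393…
Total = £105,340.27 + £12,640.8324 + £9,356.5393… = £127,337.64

£127,337.64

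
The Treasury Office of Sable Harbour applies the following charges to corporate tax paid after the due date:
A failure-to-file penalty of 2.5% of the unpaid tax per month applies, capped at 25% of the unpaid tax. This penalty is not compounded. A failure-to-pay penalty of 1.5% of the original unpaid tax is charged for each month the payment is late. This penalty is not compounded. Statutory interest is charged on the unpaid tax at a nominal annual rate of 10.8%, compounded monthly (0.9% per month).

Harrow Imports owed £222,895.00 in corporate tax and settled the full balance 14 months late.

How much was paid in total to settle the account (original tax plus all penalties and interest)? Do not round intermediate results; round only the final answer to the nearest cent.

Failure-to-file: 14 × 2.5% × £222,895.00 = £78,013.25, capped at 25% × £222,895.00 = £55,723.75
Failure-to-pay penalty = 1.5% × £222,895.00 × 14 mo = £46,807.95
Interest: £222,895.00 × ((1 + 0.009)^14 − 1) = £222,895.00 × 0.1336430… = £29,788.3662…
Total = £222,895.00 + £102,531.7000 + £29,788.3662… = £355,215.07

£355,215.07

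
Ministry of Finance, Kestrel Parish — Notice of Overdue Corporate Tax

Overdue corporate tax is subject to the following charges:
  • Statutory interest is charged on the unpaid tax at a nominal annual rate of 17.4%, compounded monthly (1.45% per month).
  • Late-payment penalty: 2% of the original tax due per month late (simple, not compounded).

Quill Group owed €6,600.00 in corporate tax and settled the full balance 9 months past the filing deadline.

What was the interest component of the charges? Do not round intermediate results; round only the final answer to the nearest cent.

€912.98

Interest: €6,600.00 × ((1 + 0.0145)^9 − 1) = €6,600.00 × 0.1383307… = €912.9829…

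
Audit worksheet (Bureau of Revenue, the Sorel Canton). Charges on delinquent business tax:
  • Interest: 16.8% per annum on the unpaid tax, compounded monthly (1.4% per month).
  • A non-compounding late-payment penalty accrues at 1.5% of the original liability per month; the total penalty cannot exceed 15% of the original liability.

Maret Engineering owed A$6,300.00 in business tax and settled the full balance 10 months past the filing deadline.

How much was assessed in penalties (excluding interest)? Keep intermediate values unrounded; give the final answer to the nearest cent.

Penalty (uncapped): 10 × 1.5% × A$6,300.00 = A$945.00; cap = 15% × A$6,300.00 = A$945.00 → penalty = A$945.00

A$945.00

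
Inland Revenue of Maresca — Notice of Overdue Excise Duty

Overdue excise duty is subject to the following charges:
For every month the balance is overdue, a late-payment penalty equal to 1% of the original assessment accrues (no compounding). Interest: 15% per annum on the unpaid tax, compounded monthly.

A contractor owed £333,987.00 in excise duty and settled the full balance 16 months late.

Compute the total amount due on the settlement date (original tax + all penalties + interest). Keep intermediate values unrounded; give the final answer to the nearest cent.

£460,865.17

Late-payment penalty: 16 × 1% × £333,987.00 = £53,437.92
Interest (15%/yr ÷ 12 = 1.25%/month): £333,987.00 × ((1 + 0.0125)^16 − 1) = £73,440.2504…
Total = £333,987.00 + £53,437.9200 + £73,440.2504… = £460,865.17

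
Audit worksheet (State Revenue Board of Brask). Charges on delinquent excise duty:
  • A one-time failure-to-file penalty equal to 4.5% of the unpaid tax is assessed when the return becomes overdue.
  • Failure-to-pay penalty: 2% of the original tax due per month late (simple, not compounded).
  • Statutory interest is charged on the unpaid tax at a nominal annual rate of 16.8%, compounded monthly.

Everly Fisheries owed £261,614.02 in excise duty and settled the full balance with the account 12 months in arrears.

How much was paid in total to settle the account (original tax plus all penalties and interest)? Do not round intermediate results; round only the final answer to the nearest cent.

£383,672.43

Failure-to-file penalty: 4.5% × £261,614.02 = £11,772.63…
Failure-to-pay penalty: 12 × 2% × £261,614.02 = £62,787.36…
Interest (16.8%/yr ÷ 12 = 1.4%/month): £261,614.02 × ((1 + 0.014)^12 − 1) = £47,498.4136…
Total = £261,614.02 + £74,559.9957 + £47,498.4136… = £383,672.43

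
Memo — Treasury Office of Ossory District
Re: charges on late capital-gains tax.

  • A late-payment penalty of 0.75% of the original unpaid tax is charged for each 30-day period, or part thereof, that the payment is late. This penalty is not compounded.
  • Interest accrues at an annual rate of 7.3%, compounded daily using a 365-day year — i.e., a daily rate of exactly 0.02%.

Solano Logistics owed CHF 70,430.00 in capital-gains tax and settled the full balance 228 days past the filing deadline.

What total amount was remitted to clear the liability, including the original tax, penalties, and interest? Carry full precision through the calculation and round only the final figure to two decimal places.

Penalty periods: ⌈228/30⌉ = 8; penalty = 8 × 0.75% × CHF 70,430.00 = CHF 4,225.80
Interest: CHF 70,430.00 × ((1 + 0.0002)^228 − 1) = CHF 70,430.00 × 0.04665089… = CHF 3,285.6224…
Total = CHF 70,430.00 + CHF 4,225.8000 + CHF 3,285.6224… = CHF 77,941.42

CHF 77,941.42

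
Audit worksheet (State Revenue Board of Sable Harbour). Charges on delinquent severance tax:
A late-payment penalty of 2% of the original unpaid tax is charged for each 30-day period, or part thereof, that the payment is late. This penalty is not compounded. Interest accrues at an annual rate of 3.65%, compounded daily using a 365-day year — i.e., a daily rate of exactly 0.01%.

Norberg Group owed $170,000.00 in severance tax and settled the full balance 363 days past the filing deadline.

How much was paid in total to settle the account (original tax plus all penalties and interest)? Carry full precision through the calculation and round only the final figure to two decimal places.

$220,484.05

Penalty periods: ⌈363/30⌉ = 13; penalty = 13 × 2% × $170,000.00 = $44,200.00
Interest: $170,000.00 × ((1 + 0.0001)^363 − 1) = $170,000.00 × 0.03696501… = $6,284.0513…
Total = $170,000.00 + $44,200.0000 + $6,284.0513… = $220,484.05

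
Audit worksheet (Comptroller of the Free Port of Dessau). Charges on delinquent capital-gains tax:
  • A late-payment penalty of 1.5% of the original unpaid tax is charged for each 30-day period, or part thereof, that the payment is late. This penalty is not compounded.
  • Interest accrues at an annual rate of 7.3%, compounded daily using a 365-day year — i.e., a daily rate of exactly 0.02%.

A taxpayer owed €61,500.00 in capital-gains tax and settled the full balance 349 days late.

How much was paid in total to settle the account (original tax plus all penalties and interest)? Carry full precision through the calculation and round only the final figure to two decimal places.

€77,015.60

Penalty periods: ⌈349/30⌉ = 12; penalty = 12 × 1.5% × €61,500.00 = €11,070.00
Interest: €61,500.00 × ((1 + 0.0002)^349 − 1) = €61,500.00 × 0.07228622… = €4,445.6024…
Total = €61,500.00 + €11,070.0000 + €4,445.6024… = €77,015.60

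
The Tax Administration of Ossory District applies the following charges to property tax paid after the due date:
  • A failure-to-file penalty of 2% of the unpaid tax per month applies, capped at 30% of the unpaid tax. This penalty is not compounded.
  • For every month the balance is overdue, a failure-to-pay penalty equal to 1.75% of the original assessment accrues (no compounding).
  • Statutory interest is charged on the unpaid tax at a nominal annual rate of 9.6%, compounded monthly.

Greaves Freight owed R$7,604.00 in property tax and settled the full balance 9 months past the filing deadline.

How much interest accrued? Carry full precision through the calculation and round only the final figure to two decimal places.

Interest (9.6%/yr ÷ 12 = 0.8%/month): R$7,604.00 × ((1 + 0.008)^9 − 1) = R$565.3386…

R$565.34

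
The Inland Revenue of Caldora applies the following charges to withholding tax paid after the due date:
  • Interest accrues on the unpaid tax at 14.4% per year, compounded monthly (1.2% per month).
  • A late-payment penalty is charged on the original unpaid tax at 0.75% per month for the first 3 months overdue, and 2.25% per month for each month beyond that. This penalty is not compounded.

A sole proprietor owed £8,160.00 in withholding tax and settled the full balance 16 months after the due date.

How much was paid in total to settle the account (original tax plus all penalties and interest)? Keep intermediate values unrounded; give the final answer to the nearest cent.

£12,446.34

Penalty, months 1–3: 3 × 0.75% × £8,160.00 = £183.60
Penalty, months 4–16: 13 × 2.25% × £8,160.00 = £2,386.80
Interest: £8,160.00 × ((1 + 0.012)^16 − 1) = £8,160.00 × 0.2102865… = £1,715.9381…
Total = £8,160.00 + £2,570.4000 + £1,715.9381… = £12,446.34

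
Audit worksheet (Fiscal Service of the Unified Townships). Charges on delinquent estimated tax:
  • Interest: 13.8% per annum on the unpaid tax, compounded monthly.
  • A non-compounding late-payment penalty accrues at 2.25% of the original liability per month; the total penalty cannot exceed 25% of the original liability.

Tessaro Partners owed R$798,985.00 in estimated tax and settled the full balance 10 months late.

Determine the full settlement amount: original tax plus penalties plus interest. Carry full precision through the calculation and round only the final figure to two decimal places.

Penalty: 10 × 2.25% × R$798,985.00 = R$179,771.63… (below the 25% cap of R$199,746.25)
Interest (13.8%/yr ÷ 12 = 1.15%/month): R$798,985.00 × ((1 + 0.0115)^10 − 1) = R$96,787.0287…
Total = R$798,985.00 + R$179,771.6250 + R$96,787.0287… = R$1,075,543.65

R$1,075,543.65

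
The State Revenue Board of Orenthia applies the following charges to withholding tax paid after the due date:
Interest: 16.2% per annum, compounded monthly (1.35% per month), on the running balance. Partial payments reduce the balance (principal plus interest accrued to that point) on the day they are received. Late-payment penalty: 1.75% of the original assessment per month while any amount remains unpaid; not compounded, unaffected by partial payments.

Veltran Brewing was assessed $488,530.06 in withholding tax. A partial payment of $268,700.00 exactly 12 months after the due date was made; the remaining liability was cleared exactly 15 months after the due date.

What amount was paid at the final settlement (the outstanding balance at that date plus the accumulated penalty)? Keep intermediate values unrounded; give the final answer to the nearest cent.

$445,884.97

Balance at month 12: $488,530.0600 × (1 + 0.0135)^12 = $573,820.8547…
After $268,700.00 payment: $573,820.8547… − $268,700.00 = $305,120.8547…
Balance at month 15: $305,120.8547… × (1 + 0.0135)^3 = $317,645.8249…
Penalty: 15 × 1.75% × $488,530.06 = $128,239.14…
Final settlement = outstanding balance + penalty = $317,645.8249… + $128,239.14… = $445,884.97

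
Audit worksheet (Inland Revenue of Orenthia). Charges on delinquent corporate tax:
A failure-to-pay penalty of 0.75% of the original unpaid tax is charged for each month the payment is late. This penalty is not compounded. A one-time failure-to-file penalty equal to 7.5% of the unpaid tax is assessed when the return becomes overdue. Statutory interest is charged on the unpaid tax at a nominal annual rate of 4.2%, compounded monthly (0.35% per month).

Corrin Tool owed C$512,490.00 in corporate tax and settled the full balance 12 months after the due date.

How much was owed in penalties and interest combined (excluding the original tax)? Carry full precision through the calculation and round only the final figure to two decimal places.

C$106,504.65

Failure-to-file penalty: 7.5% × C$512,490.00 = C$38,436.75
Failure-to-pay penalty = 0.75% × C$512,490.00 × 12 mo = C$46,124.10
Interest: C$512,490.00 × ((1 + 0.0035)^12 − 1) = C$512,490.00 × 0.0428180… = C$21,943.8005…
Penalties + interest = C$84,560.8500 + C$21,943.8005… = C$106,504.65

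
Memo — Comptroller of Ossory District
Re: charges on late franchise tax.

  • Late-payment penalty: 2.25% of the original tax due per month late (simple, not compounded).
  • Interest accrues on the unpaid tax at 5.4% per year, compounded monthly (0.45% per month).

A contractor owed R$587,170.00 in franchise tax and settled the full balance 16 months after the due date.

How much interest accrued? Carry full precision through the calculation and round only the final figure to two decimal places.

Interest: R$587,170.00 × ((1 + 0.0045)^16 − 1) = R$587,170.00 × 0.0744818… = R$43,733.4694…

R$43,733.47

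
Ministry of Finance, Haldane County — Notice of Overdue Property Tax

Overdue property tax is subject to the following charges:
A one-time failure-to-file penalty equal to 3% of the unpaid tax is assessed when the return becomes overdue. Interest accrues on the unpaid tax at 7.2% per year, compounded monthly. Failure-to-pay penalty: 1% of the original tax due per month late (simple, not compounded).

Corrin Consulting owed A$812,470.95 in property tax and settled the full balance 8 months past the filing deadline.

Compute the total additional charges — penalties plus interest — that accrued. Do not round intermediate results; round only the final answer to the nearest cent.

A$129,199.28

Failure-to-file penalty: 3% × A$812,470.95 = A$24,374.13…
Failure-to-pay penalty: 8 × 1% × A$812,470.95 = A$64,997.68…
Interest (7.2%/yr ÷ 12 = 0.6%/month): A$812,470.95 × ((1 + 0.006)^8 − 1) = A$39,827.4780…
Penalties + interest = A$89,371.8045 + A$39,827.4780… = A$129,199.28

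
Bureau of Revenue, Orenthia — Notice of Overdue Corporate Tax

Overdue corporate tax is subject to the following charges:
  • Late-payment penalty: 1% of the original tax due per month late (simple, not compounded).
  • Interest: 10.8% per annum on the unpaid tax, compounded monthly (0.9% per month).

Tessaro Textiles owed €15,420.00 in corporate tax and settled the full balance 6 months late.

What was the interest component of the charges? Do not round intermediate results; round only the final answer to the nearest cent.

€851.64

Interest: €15,420.00 × ((1 + 0.009)^6 − 1) = €15,420.00 × 0.0552297… = €851.6416…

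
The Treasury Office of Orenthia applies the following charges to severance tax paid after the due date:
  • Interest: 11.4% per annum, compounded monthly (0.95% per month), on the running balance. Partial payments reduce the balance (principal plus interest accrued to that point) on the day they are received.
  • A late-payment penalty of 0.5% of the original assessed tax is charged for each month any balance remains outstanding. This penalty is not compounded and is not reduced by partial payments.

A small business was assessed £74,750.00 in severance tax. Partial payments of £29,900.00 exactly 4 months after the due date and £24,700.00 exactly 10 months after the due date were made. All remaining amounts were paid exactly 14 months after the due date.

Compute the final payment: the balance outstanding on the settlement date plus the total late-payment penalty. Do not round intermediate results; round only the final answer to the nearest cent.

Balance at month 4: £74,750.0000 × (1 + 0.0095)^4 = £77,631.2341…
After £29,900.00 payment: £77,631.2341… − £29,900.00 = £47,731.2341…
Balance at month 10: £47,731.2341… × (1 + 0.0095)^6 = £50,517.3549…
After £24,700.00 payment: £50,517.3549… − £24,700.00 = £25,817.3549…
Balance at month 14: £25,817.3549… × (1 + 0.0095)^4 = £26,812.4833…
Penalty: 14 × 0.5% × £74,750.00 = £5,232.50
Final settlement = outstanding balance + penalty = £26,812.4833… + £5,232.50 = £32,044.98

£32,044.98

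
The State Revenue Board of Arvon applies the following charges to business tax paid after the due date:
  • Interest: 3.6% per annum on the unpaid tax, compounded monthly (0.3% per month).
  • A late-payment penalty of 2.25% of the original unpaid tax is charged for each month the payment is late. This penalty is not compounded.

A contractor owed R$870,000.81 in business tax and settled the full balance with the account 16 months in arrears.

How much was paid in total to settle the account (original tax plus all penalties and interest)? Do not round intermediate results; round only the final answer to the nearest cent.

Late-payment penalty: 16 × 2.25% × R$870,000.81 = R$313,200.29…
Interest: R$870,000.81 × ((1 + 0.003)^16 − 1) = R$870,000.81 × 0.0490953… = R$42,712.9234…
Total = R$870,000.81 + R$313,200.2916 + R$42,712.9234… = R$1,225,914.02

R$1,225,914.02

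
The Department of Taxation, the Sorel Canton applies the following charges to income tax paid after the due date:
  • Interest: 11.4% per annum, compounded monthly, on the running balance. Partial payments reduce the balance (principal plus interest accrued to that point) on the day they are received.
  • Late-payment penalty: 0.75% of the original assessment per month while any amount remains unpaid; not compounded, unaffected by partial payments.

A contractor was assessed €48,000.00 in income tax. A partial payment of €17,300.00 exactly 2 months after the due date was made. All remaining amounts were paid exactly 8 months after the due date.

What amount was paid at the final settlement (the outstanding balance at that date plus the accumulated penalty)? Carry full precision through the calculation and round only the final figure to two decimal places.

Monthly rate = 11.4% ÷ 12 = 0.95%
Balance at month 2: €48,000.0000 × (1 + 0.0095)^2 = €48,916.3320
After €17,300.00 payment: €48,916.3320 − €17,300.00 = €31,616.3320
Balance at month 8: €31,616.3320 × (1 + 0.0095)^6 = €33,461.8096…
Penalty: 8 × 0.75% × €48,000.00 = €2,880.00
Final settlement = outstanding balance + penalty = €33,461.8096… + €2,880.00 = €36,341.81

€36,341.81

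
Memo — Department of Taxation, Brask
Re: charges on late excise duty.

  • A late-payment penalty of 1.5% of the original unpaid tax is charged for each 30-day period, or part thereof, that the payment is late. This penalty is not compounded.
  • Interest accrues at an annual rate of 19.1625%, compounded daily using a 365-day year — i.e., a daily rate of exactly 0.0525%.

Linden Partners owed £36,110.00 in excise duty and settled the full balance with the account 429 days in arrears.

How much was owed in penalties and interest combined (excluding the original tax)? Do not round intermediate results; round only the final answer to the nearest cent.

£17,243.63

Penalty periods: ⌈429/30⌉ = 15; penalty = 15 × 1.5% × £36,110.00 = £8,124.75
Interest: £36,110.00 × ((1 + 0.000525)^429 − 1) = £36,110.00 × 0.25253049… = £9,118.8761…
Penalties + interest = £8,124.7500 + £9,118.8761… = £17,243.63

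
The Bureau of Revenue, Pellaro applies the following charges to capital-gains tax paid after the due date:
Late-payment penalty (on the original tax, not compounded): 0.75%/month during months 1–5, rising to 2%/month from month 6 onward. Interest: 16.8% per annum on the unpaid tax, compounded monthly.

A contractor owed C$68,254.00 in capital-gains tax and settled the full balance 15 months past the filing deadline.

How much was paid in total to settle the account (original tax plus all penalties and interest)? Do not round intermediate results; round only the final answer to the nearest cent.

Penalty, months 1–5: 5 × 0.75% × C$68,254.00 = C$2,559.53…
Penalty, months 6–15: 10 × 2% × C$68,254.00 = C$13,650.80
Interest (16.8%/yr ÷ 12 = 1.4%/month): C$68,254.00 × ((1 + 0.014)^15 − 1) = C$15,826.9158…
Total = C$68,254.00 + C$16,210.3250 + C$15,826.9158… = C$100,291.24

C$100,291.24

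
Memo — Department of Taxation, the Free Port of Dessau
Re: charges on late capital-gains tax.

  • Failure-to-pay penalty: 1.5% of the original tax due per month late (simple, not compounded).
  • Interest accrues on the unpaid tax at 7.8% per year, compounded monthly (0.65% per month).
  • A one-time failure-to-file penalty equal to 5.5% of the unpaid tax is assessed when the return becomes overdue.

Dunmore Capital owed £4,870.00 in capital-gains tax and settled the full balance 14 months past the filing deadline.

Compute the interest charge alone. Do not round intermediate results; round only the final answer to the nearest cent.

£462.39

Interest: £4,870.00 × ((1 + 0.0065)^14 − 1) = £4,870.00 × 0.0949465… = £462.3896…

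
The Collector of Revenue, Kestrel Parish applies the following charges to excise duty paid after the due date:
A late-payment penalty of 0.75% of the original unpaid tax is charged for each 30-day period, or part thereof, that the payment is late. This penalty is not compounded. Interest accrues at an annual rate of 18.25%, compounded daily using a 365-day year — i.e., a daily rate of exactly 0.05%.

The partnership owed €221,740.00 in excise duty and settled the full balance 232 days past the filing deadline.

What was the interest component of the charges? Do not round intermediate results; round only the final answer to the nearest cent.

Interest: €221,740.00 × ((1 + 0.0005)^232 − 1) = €221,740.00 × 0.12296332… = €27,265.8858…

€27,265.89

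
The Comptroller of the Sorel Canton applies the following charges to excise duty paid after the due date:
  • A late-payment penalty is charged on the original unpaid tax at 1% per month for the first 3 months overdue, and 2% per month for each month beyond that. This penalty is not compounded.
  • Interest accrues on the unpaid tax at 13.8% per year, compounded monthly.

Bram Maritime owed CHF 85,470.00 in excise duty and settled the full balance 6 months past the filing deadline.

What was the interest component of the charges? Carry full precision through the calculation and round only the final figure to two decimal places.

Interest (13.8%/yr ÷ 12 = 1.15%/month): CHF 85,470.00 × ((1 + 0.0115)^6 − 1) = CHF 6,069.6034…

CHF 6,069.60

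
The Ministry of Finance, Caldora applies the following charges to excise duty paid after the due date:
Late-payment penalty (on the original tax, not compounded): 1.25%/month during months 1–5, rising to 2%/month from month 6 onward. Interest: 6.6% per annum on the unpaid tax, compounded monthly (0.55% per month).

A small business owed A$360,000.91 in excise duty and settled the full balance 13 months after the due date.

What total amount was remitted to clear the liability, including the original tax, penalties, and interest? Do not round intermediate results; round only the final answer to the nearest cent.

Penalty, months 1–5: 5 × 1.25% × A$360,000.91 = A$22,500.06…
Penalty, months 6–13: 8 × 2% × A$360,000.91 = A$57,600.15…
Interest: A$360,000.91 × ((1 + 0.0055)^13 − 1) = A$360,000.91 × 0.0739077… = A$26,606.8551…
Total = A$360,000.91 + A$80,100.2025… + A$26,606.8551… = A$466,707.97

A$466,707.97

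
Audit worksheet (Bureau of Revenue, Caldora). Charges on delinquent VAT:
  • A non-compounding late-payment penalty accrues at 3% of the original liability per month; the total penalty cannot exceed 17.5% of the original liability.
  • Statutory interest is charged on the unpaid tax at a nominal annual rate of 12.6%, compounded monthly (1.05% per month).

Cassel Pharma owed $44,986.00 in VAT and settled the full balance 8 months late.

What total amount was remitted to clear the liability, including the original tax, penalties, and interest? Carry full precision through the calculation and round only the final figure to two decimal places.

$56,779.20

Penalty (uncapped): 8 × 3% × $44,986.00 = $10,796.64; cap = 17.5% × $44,986.00 = $7,872.55 → penalty = $7,872.55
Interest: $44,986.00 × ((1 + 0.0105)^8 − 1) = $44,986.00 × 0.0871527… = $3,920.6507…
Total = $44,986.00 + $7,872.5500 + $3,920.6507… = $56,779.20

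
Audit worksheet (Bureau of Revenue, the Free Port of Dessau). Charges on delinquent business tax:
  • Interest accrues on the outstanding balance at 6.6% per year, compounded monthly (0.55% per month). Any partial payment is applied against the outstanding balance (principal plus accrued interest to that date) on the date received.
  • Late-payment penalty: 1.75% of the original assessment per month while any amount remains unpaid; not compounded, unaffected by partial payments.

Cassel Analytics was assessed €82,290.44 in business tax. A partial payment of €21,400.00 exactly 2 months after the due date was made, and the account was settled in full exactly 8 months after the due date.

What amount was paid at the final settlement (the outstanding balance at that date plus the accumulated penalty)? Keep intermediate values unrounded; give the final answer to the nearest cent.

Balance at month 2: €82,290.4400 × (1 + 0.0055)^2 = €83,198.1241…
After €21,400.00 payment: €83,198.1241… − €21,400.00 = €61,798.1241…
Balance at month 8: €61,798.1241… × (1 + 0.0055)^6 = €63,865.7096…
Penalty: 8 × 1.75% × €82,290.44 = €11,520.66…
Final settlement = outstanding balance + penalty = €63,865.7096… + €11,520.66… = €75,386.37

€75,386.37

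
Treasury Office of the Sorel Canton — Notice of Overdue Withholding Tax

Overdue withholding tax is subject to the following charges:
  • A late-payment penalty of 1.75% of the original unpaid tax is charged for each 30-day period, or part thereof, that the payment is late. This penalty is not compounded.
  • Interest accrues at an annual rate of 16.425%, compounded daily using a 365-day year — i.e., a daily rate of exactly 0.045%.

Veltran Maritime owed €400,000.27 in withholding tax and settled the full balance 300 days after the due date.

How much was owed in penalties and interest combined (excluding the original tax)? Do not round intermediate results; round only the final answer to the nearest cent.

€127,800.90

Penalty periods: ⌈300/30⌉ = 10; penalty = 10 × 1.75% × €400,000.27 = €70,000.05…
Interest: €400,000.27 × ((1 + 0.00045)^300 − 1) = €400,000.27 × 0.14450203… = €57,800.8510…
Penalties + interest = €70,000.0473… + €57,800.8510… = €127,800.90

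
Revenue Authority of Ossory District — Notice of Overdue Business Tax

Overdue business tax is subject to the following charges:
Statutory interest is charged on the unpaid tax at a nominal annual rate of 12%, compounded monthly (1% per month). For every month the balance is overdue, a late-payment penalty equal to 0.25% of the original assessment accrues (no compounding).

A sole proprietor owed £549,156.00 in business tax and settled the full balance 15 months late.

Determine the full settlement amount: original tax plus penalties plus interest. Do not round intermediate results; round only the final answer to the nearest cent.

£658,146.42

Late-payment penalty = 0.25% × £549,156.00 × 15 mo = £20,593.35
Interest: £549,156.00 × ((1 + 0.01)^15 − 1) = £549,156.00 × 0.1609690… = £88,397.0677…
Total = £549,156.00 + £20,593.3500 + £88,397.0677… = £658,146.42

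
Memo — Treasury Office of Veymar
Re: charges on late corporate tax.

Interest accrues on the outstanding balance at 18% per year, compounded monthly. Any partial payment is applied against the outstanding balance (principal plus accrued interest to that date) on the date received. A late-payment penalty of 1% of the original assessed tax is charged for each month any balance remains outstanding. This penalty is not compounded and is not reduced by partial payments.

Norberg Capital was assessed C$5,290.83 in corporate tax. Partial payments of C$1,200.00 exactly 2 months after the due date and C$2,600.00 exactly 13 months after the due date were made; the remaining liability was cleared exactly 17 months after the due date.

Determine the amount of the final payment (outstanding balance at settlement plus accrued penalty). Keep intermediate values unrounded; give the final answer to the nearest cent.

C$3,454.31

Monthly rate = 18% ÷ 12 = 1.5%
Balance at month 2: C$5,290.8300 × (1 + 0.015)^2 = C$5,450.7453…
After C$1,200.00 payment: C$5,450.7453… − C$1,200.00 = C$4,250.7453…
Balance at month 13: C$4,250.7453… × (1 + 0.015)^11 = C$5,007.1610…
After C$2,600.00 payment: C$5,007.1610… − C$2,600.00 = C$2,407.1610…
Balance at month 17: C$2,407.1610… × (1 + 0.015)^4 = C$2,554.8729…
Penalty: 17 × 1% × C$5,290.83 = C$899.44…
Final settlement = outstanding balance + penalty = C$2,554.8729… + C$899.44… = C$3,454.31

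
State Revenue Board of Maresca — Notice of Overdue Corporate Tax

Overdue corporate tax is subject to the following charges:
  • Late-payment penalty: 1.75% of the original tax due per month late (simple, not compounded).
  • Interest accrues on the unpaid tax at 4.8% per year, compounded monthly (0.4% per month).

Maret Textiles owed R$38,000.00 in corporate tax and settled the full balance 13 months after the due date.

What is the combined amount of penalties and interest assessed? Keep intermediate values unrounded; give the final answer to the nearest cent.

Late-payment penalty: 13 × 1.75% × R$38,000.00 = R$8,645.00
Interest: R$38,000.00 × ((1 + 0.004)^13 − 1) = R$38,000.00 × 0.0532665… = R$2,024.1266…
Penalties + interest = R$8,645.0000 + R$2,024.1266… = R$10,669.13

R$10,669.13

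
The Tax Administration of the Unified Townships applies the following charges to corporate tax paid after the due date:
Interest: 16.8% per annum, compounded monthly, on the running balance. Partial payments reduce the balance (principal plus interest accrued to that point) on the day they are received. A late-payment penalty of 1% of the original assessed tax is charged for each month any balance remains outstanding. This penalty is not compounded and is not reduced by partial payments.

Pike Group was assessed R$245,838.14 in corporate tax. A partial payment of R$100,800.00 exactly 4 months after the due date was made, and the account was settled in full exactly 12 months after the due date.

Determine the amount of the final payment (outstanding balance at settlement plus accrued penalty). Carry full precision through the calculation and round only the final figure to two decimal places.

Monthly rate = 16.8% ÷ 12 = 1.4%
Balance at month 4: R$245,838.1400 × (1 + 0.014)^4 = R$259,896.8893…
After R$100,800.00 payment: R$259,896.8893… − R$100,800.00 = R$159,096.8893…
Balance at month 12: R$159,096.8893… × (1 + 0.014)^8 = R$177,813.7447…
Penalty: 12 × 1% × R$245,838.14 = R$29,500.58…
Final settlement = outstanding balance + penalty = R$177,813.7447… + R$29,500.58… = R$207,314.32

R$207,314.32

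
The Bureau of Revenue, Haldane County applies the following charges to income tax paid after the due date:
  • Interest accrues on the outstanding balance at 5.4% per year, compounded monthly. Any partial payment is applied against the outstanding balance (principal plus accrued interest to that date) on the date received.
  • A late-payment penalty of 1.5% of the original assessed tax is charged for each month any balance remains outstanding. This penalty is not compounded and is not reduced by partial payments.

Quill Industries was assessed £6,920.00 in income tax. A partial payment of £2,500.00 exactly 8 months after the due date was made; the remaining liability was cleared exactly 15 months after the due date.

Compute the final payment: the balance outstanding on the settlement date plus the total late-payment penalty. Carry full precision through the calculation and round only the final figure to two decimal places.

£6,379.28

Monthly rate = 5.4% ÷ 12 = 0.45%
Balance at month 8: £6,920.0000 × (1 + 0.0045)^8 = £7,173.0792…
After £2,500.00 payment: £7,173.0792… − £2,500.00 = £4,673.0792…
Balance at month 15: £4,673.0792… × (1 + 0.0045)^7 = £4,822.2833…
Penalty: 15 × 1.5% × £6,920.00 = £1,557.00
Final settlement = outstanding balance + penalty = £4,822.2833… + £1,557.00 = £6,379.28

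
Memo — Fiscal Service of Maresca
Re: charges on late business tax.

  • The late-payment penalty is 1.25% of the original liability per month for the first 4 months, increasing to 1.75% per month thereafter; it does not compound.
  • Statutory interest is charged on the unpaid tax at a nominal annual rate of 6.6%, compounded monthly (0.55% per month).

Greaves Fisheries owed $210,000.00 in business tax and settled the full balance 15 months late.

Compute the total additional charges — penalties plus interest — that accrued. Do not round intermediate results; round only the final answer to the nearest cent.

Penalty, months 1–4: 4 × 1.25% × $210,000.00 = $10,500.00
Penalty, months 5–15: 11 × 1.75% × $210,000.00 = $40,425.00
Interest: $210,000.00 × ((1 + 0.0055)^15 − 1) = $210,000.00 × 0.0857532… = $18,008.1751…
Penalties + interest = $50,925.0000 + $18,008.1751… = $68,933.18

$68,933.18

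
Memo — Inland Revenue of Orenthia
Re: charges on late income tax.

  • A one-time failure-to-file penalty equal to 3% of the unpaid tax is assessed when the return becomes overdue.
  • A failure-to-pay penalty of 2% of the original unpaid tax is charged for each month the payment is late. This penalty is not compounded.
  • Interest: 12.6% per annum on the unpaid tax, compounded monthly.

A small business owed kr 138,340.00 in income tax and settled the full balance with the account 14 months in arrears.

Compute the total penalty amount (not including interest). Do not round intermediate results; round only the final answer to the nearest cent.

kr 42,885.40

Failure-to-file penalty: 3% × kr 138,340.00 = kr 4,150.20
Failure-to-pay penalty = 2% × kr 138,340.00 × 14 mo = kr 38,735.20
Total penalty = kr 4,150.20 + kr 38,735.20 = kr 42,885.40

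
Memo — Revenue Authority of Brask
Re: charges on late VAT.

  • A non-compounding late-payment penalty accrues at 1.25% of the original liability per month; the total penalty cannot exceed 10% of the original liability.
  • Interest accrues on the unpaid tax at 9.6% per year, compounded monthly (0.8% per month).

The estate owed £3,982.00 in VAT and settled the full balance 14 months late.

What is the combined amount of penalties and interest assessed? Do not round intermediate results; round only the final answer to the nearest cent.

Penalty (uncapped): 14 × 1.25% × £3,982.00 = £696.85; cap = 10% × £3,982.00 = £398.20 → penalty = £398.20
Interest: £3,982.00 × ((1 + 0.008)^14 − 1) = £3,982.00 × 0.1180145… = £469.9339…
Penalties + interest = £398.2000 + £469.9339… = £868.13

£868.13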